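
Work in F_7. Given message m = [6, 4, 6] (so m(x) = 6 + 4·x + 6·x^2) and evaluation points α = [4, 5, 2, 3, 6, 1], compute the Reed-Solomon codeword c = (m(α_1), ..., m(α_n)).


c = [6, 1, 3, 2, 1, 2]

Message polynomial: m(x) = 6 + 4·x + 6·x^2 (mod 7).
For each evaluation point α_i, compute m(α_i) mod 7:
  α_1 = 4: Horner steps 6 → 0 → 6, so m(4) = 6.
  α_2 = 5: Horner steps 6 → 6 → 1, so m(5) = 1.
  α_3 = 2: Horner steps 6 → 2 → 3, so m(2) = 3.
  α_4 = 3: Horner steps 6 → 1 → 2, so m(3) = 2.
  α_5 = 6: Horner steps 6 → 5 → 1, so m(6) = 1.
  α_6 = 1: Horner steps 6 → 3 → 2, so m(1) = 2.
Codeword c = [6, 1, 3, 2, 1, 2] ∈ F_7^6.


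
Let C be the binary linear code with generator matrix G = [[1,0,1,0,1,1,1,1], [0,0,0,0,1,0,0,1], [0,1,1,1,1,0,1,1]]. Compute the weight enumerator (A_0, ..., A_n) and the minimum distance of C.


Weight distribution: A_0 = 1, A_2 = 1, A_4 = 3, A_6 = 3. Minimum distance d = 2.

Enumerate all 2^3 = 8 messages m ∈ F_2^3.
For each, compute codeword c = mG in F_2^8, then tally its weight.
  m = 000 → c = 00000000, weight = 0.
  m = 100 → c = 10101111, weight = 6.
  m = 010 → c = 00001001, weight = 2.
  m = 110 → c = 10100110, weight = 4.
  m = 001 → c = 01111011, weight = 6.
  m = 101 → c = 11010100, weight = 4.
  m = 011 → c = 01110010, weight = 4.
  m = 111 → c = 11011101, weight = 6.
Tally weights:
  weight 0: 1 codewords.
  weight 2: 1 codewords.
  weight 4: 3 codewords.
  weight 6: 3 codewords.
Minimum distance d = smallest w > 0 with A_w > 0 = 2.
Sanity: Σ A_w = 8 = 2^3 = 8 ✓.


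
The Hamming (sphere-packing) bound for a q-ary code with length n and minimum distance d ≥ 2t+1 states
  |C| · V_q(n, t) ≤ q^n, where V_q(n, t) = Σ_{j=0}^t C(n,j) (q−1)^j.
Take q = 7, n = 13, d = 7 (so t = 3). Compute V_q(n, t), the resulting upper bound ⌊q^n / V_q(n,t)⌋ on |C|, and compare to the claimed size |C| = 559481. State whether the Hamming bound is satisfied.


V_q(n, t) = 64663, q^n = 96889010407, Hamming bound = 1498368, |C| = 559481 ≤ bound (satisfied).

Step 1: Compute V_q(n, t) = Σ_{j=0}^3 C(n, j) (q−1)^j.
  j = 0: C(13,0)·(6)^0 = 1·1 = 1.
  j = 1: C(13,1)·(6)^1 = 13·6 = 78.
  j = 2: C(13,2)·(6)^2 = 78·36 = 2808.
  j = 3: C(13,3)·(6)^3 = 286·216 = 61776.
  V_q(n, t) = 1 + 78 + 2808 + 61776 = 64663.
Step 2: q^n = 7^13 = 96889010407.
Step 3: Hamming bound ⌊q^n / V_q(n,t)⌋ = ⌊96889010407/64663⌋ = 1498368.
Step 4: Compare |C| = 559481 to 1498368: satisfied.
The claimed |C| lies below the Hamming bound.


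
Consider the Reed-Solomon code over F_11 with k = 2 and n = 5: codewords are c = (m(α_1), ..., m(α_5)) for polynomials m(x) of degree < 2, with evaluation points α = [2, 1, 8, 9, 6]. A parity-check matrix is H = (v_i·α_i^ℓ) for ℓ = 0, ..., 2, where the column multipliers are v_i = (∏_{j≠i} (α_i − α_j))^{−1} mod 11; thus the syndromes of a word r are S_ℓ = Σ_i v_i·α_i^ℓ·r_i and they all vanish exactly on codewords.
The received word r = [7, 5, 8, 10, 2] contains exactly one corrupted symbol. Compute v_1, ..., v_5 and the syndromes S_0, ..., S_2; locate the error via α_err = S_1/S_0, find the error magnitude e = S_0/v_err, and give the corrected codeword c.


S = (2, 1, 6), error at position 5, error magnitude e = 9, c = [7, 5, 8, 10, 4].

Step 1: column multipliers v_i = (∏_{j≠i}(α_i − α_j))^{−1} mod 11.
  i = 1 (α = 2): (2−1)(2−8)(2−9)(2−6) = 1·(−6)·(−7)·(−4) = −168 ≡ 8, so v_1 = 8^{−1} = 7 (mod 11).
  i = 2 (α = 1): (1−2)(1−8)(1−9)(1−6) = (−1)·(−7)·(−8)·(−5) = 280 ≡ 5, so v_2 = 5^{−1} = 9 (mod 11).
  i = 3 (α = 8): (8−2)(8−1)(8−9)(8−6) = 6·7·(−1)·2 = −84 ≡ 4, so v_3 = 4^{−1} = 3 (mod 11).
  i = 4 (α = 9): (9−2)(9−1)(9−8)(9−6) = 7·8·1·3 = 168 ≡ 3, so v_4 = 3^{−1} = 4 (mod 11).
  i = 5 (α = 6): (6−2)(6−1)(6−8)(6−9) = 4·5·(−2)·(−3) = 120 ≡ 10, so v_5 = 10^{−1} = 10 (mod 11).
  v = [7, 9, 3, 4, 10].
Step 2: syndromes of r = [7, 5, 8, 10, 2] (all sums mod 11).
  S_0 = Σ v_i r_i = 7·7 + 9·5 + 3·8 + 4·10 + 10·2 = 178 ≡ 2.
  S_1 = Σ v_i α_i r_i = 7·2·7 + 9·1·5 + 3·8·8 + 4·9·10 + 10·6·2 = 815 ≡ 1.
  α_i^2 mod 11 = [4, 1, 9, 4, 3].
  S_2 = Σ v_i α_i^2 r_i = 7·4·7 + 9·1·5 + 3·9·8 + 4·4·10 + 10·3·2 = 677 ≡ 6.
  S = (2, 1, 6) ≠ 0, so r is not a codeword (an error is present).
Step 3: locate the error. For a single error e at position i, S_ℓ = v_i·e·α_i^ℓ, so α_err = S_1/S_0.
  S_0^{−1} = 2^{−1} = 6 (mod 11), so α_err = 1·6 = 6 ≡ 6 = α_5. Error position i = 5.
  Consistency check: S_2/S_1 = 6·1 = 6 ≡ 6 = α_err ✓ (single-error assumption holds).
Step 4: error magnitude e = S_0/v_5 = S_0·∏_{j≠5}(α_5 − α_j) = 2·10 = 20 ≡ 9 (mod 11).
Step 5: correct position 5: c_5 = r_5 − e = 2 − 9 ≡ 4 (mod 11). Hence c = [7, 5, 8, 10, 4].
  Check: interpolating c through the α_i gives m(x) = 3 + 2·x (degree < 2) with m(α_i) = c_i for every i, so c is indeed a codeword.


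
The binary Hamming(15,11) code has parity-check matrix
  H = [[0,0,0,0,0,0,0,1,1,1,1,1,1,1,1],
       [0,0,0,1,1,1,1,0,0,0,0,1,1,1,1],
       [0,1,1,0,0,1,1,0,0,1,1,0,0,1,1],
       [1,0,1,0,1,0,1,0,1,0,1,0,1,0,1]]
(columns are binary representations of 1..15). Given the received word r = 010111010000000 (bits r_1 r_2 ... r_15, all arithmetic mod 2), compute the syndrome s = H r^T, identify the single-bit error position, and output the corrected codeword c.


s = (1, 1, 0, 1)^T, error position = 13, corrected codeword c = 010111010000100

Compute s = H r^T mod 2 one row at a time:
  s_1 = 1 + 0 + 0 + 0 + 0 + 0 + 0 + 0 = 1 ≡ 1 (mod 2).
  s_2 = 1 + 1 + 1 + 0 + 0 + 0 + 0 + 0 = 3 ≡ 1 (mod 2).
  s_3 = 1 + 0 + 1 + 0 + 0 + 0 + 0 + 0 = 2 ≡ 0 (mod 2).
  s_4 = 0 + 0 + 1 + 0 + 0 + 0 + 0 + 0 = 1 ≡ 1 (mod 2).
s = (1, 1, 0, 1)^T — this equals column 13 of H (binary 1101), so error is at position 13.
Correct: flip bit 13 of r = 010111010000000 to get c = 010111010000100.


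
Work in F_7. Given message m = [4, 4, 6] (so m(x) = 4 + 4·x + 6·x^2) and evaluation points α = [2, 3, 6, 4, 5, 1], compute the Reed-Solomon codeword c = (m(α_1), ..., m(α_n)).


c = [1, 0, 6, 4, 6, 0]

Message polynomial: m(x) = 4 + 4·x + 6·x^2 (mod 7).
For each evaluation point α_i, compute m(α_i) mod 7:
  α_1 = 2: Horner steps 6 → 2 → 1, so m(2) = 1.
  α_2 = 3: Horner steps 6 → 1 → 0, so m(3) = 0.
  α_3 = 6: Horner steps 6 → 5 → 6, so m(6) = 6.
  α_4 = 4: Horner steps 6 → 0 → 4, so m(4) = 4.
  α_5 = 5: Horner steps 6 → 6 → 6, so m(5) = 6.
  α_6 = 1: Horner steps 6 → 3 → 0, so m(1) = 0.
Codeword c = [1, 0, 6, 4, 6, 0] ∈ F_7^6.


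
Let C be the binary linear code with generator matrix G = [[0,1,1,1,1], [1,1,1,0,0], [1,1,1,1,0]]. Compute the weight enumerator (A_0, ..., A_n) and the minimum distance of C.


Weight distribution: A_0 = 1, A_1 = 1, A_2 = 1, A_3 = 3, A_4 = 2. Minimum distance d = 1.

Enumerate all 2^3 = 8 messages m ∈ F_2^3.
For each, compute codeword c = mG in F_2^5, then tally its weight.
  m = 000 → c = 00000, weight = 0.
  m = 100 → c = 01111, weight = 4.
  m = 010 → c = 11100, weight = 3.
  m = 110 → c = 10011, weight = 3.
  m = 001 → c = 11110, weight = 4.
  m = 101 → c = 10001, weight = 2.
  m = 011 → c = 00010, weight = 1.
  m = 111 → c = 01101, weight = 3.
Tally weights:
  weight 0: 1 codewords.
  weight 1: 1 codewords.
  weight 2: 1 codewords.
  weight 3: 3 codewords.
  weight 4: 2 codewords.
Minimum distance d = smallest w > 0 with A_w > 0 = 1.
Sanity: Σ A_w = 8 = 2^3 = 8 ✓.


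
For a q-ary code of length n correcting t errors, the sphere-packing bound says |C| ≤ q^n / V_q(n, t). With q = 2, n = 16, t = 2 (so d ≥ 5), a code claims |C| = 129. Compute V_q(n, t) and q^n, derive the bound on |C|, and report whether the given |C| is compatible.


V_q(n, t) = 137, q^n = 65536, Hamming bound = 478, |C| = 129 ≤ bound (satisfied).

Step 1: Compute V_q(n, t) = Σ_{j=0}^2 C(n, j) (q−1)^j.
  j = 0: C(16,0)·(1)^0 = 1·1 = 1.
  j = 1: C(16,1)·(1)^1 = 16·1 = 16.
  j = 2: C(16,2)·(1)^2 = 120·1 = 120.
  V_q(n, t) = 1 + 16 + 120 = 137.
Step 2: q^n = 2^16 = 65536.
Step 3: Hamming bound ⌊q^n / V_q(n,t)⌋ = ⌊65536/137⌋ = 478.
Step 4: Compare |C| = 129 to 478: satisfied.
The claimed |C| lies below the Hamming bound.


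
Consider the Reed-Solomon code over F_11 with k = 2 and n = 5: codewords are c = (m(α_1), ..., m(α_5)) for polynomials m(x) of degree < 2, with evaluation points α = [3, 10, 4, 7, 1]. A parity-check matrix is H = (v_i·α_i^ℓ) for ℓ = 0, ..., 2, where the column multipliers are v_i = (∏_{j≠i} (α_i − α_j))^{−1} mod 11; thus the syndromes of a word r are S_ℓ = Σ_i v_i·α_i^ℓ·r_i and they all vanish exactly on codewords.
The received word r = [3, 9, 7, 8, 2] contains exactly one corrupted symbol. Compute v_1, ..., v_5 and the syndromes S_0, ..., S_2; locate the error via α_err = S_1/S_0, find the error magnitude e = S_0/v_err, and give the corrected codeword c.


S = (8, 8, 8), error at position 5, error magnitude e = 7, c = [3, 9, 7, 8, 6].

Step 1: column multipliers v_i = (∏_{j≠i}(α_i − α_j))^{−1} mod 11.
  i = 1 (α = 3): (3−10)(3−4)(3−7)(3−1) = (−7)·(−1)·(−4)·2 = −56 ≡ 10, so v_1 = 10^{−1} = 10 (mod 11).
  i = 2 (α = 10): (10−3)(10−4)(10−7)(10−1) = 7·6·3·9 = 1134 ≡ 1, so v_2 = 1^{−1} = 1 (mod 11).
  i = 3 (α = 4): (4−3)(4−10)(4−7)(4−1) = 1·(−6)·(−3)·3 = 54 ≡ 10, so v_3 = 10^{−1} = 10 (mod 11).
  i = 4 (α = 7): (7−3)(7−10)(7−4)(7−1) = 4·(−3)·3·6 = −216 ≡ 4, so v_4 = 4^{−1} = 3 (mod 11).
  i = 5 (α = 1): (1−3)(1−10)(1−4)(1−7) = (−2)·(−9)·(−3)·(−6) = 324 ≡ 5, so v_5 = 5^{−1} = 9 (mod 11).
  v = [10, 1, 10, 3, 9].
Step 2: syndromes of r = [3, 9, 7, 8, 2] (all sums mod 11).
  S_0 = Σ v_i r_i = 10·3 + 1·9 + 10·7 + 3·8 + 9·2 = 151 ≡ 8.
  S_1 = Σ v_i α_i r_i = 10·3·3 + 1·10·9 + 10·4·7 + 3·7·8 + 9·1·2 = 646 ≡ 8.
  α_i^2 mod 11 = [9, 1, 5, 5, 1].
  S_2 = Σ v_i α_i^2 r_i = 10·9·3 + 1·1·9 + 10·5·7 + 3·5·8 + 9·1·2 = 767 ≡ 8.
  S = (8, 8, 8) ≠ 0, so r is not a codeword (an error is present).
Step 3: locate the error. For a single error e at position i, S_ℓ = v_i·e·α_i^ℓ, so α_err = S_1/S_0.
  S_0^{−1} = 8^{−1} = 7 (mod 11), so α_err = 8·7 = 56 ≡ 1 = α_5. Error position i = 5.
  Consistency check: S_2/S_1 = 8·7 = 56 ≡ 1 = α_err ✓ (single-error assumption holds).
Step 4: error magnitude e = S_0/v_5 = S_0·∏_{j≠5}(α_5 − α_j) = 8·5 = 40 ≡ 7 (mod 11).
Step 5: correct position 5: c_5 = r_5 − e = 2 − 7 ≡ 6 (mod 11). Hence c = [3, 9, 7, 8, 6].
  Check: interpolating c through the α_i gives m(x) = 2 + 4·x (degree < 2) with m(α_i) = c_i for every i, so c is indeed a codeword.


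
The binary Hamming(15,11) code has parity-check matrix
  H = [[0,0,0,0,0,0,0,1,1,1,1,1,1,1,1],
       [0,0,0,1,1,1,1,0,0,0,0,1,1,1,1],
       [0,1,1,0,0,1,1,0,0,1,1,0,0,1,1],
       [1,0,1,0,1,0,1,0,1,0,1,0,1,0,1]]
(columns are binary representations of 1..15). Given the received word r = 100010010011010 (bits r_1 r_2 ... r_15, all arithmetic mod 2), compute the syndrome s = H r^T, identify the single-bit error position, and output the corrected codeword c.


s = (0, 1, 0, 1)^T, error position = 5, corrected codeword c = 100000010011010

Compute s = H r^T mod 2 one row at a time:
  s_1 = 1 + 0 + 0 + 1 + 1 + 0 + 1 + 0 = 4 ≡ 0 (mod 2).
  s_2 = 0 + 1 + 0 + 0 + 1 + 0 + 1 + 0 = 3 ≡ 1 (mod 2).
  s_3 = 0 + 0 + 0 + 0 + 0 + 1 + 1 + 0 = 2 ≡ 0 (mod 2).
  s_4 = 1 + 0 + 1 + 0 + 0 + 1 + 0 + 0 = 3 ≡ 1 (mod 2).
s = (0, 1, 0, 1)^T — this equals column 5 of H (binary 0101), so error is at position 5.
Correct: flip bit 5 of r = 100010010011010 to get c = 100000010011010.


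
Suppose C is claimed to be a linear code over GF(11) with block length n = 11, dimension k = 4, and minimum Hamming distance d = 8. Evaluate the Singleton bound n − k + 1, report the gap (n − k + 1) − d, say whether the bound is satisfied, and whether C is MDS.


Singleton RHS = n − k + 1 = 8, slack = 0, bound satisfied, MDS.

Singleton bound: d ≤ n − k + 1.
Here n = 11, k = 4, so n − k + 1 = 8.
Given d = 8, check d ≤ 8: YES.
Slack = (n − k + 1) − d = 0.
The code is MDS (slack = 0).
Description: the claimed parameters are [11, 4, 8]_11; such a code would be MDS (meets Singleton bound).


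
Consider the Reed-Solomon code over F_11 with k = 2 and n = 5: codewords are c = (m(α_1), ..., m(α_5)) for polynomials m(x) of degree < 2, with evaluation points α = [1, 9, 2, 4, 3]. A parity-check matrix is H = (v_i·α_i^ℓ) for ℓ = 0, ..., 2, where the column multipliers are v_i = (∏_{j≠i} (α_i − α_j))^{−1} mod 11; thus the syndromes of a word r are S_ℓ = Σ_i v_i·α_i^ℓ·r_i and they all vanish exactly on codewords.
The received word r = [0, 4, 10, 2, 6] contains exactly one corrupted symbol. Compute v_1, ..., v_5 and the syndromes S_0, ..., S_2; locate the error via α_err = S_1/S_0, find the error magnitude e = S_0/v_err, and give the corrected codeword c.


S = (2, 2, 2), error at position 1, error magnitude e = 8, c = [3, 4, 10, 2, 6].

Step 1: column multipliers v_i = (∏_{j≠i}(α_i − α_j))^{−1} mod 11.
  i = 1 (α = 1): (1−9)(1−2)(1−4)(1−3) = (−8)·(−1)·(−3)·(−2) = 48 ≡ 4, so v_1 = 4^{−1} = 3 (mod 11).
  i = 2 (α = 9): (9−1)(9−2)(9−4)(9−3) = 8·7·5·6 = 1680 ≡ 8, so v_2 = 8^{−1} = 7 (mod 11).
  i = 3 (α = 2): (2−1)(2−9)(2−4)(2−3) = 1·(−7)·(−2)·(−1) = −14 ≡ 8, so v_3 = 8^{−1} = 7 (mod 11).
  i = 4 (α = 4): (4−1)(4−9)(4−2)(4−3) = 3·(−5)·2·1 = −30 ≡ 3, so v_4 = 3^{−1} = 4 (mod 11).
  i = 5 (α = 3): (3−1)(3−9)(3−2)(3−4) = 2·(−6)·1·(−1) = 12 ≡ 1, so v_5 = 1^{−1} = 1 (mod 11).
  v = [3, 7, 7, 4, 1].
Step 2: syndromes of r = [0, 4, 10, 2, 6] (all sums mod 11).
  S_0 = Σ v_i r_i = 3·0 + 7·4 + 7·10 + 4·2 + 1·6 = 112 ≡ 2.
  S_1 = Σ v_i α_i r_i = 3·1·0 + 7·9·4 + 7·2·10 + 4·4·2 + 1·3·6 = 442 ≡ 2.
  α_i^2 mod 11 = [1, 4, 4, 5, 9].
  S_2 = Σ v_i α_i^2 r_i = 3·1·0 + 7·4·4 + 7·4·10 + 4·5·2 + 1·9·6 = 486 ≡ 2.
  S = (2, 2, 2) ≠ 0, so r is not a codeword (an error is present).
Step 3: locate the error. For a single error e at position i, S_ℓ = v_i·e·α_i^ℓ, so α_err = S_1/S_0.
  S_0^{−1} = 2^{−1} = 6 (mod 11), so α_err = 2·6 = 12 ≡ 1 = α_1. Error position i = 1.
  Consistency check: S_2/S_1 = 2·6 = 12 ≡ 1 = α_err ✓ (single-error assumption holds).
Step 4: error magnitude e = S_0/v_1 = S_0·∏_{j≠1}(α_1 − α_j) = 2·4 = 8 ≡ 8 (mod 11).
Step 5: correct position 1: c_1 = r_1 − e = 0 − 8 ≡ 3 (mod 11). Hence c = [3, 4, 10, 2, 6].
  Check: interpolating c through the α_i gives m(x) = 7 + 7·x (degree < 2) with m(α_i) = c_i for every i, so c is indeed a codeword.


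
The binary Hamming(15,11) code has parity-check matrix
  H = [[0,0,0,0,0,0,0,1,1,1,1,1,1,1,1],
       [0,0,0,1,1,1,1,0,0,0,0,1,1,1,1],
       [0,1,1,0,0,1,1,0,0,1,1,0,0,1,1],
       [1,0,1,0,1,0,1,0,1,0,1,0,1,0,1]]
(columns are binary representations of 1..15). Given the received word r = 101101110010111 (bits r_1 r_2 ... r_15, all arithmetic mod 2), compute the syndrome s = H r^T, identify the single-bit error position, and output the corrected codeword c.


s = (1, 0, 0, 0)^T, error position = 8, corrected codeword c = 101101100010111

Compute s = H r^T mod 2 one row at a time:
  s_1 = 1 + 0 + 0 + 1 + 0 + 1 + 1 + 1 = 5 ≡ 1 (mod 2).
  s_2 = 1 + 0 + 1 + 1 + 0 + 1 + 1 + 1 = 6 ≡ 0 (mod 2).
  s_3 = 0 + 1 + 1 + 1 + 0 + 1 + 1 + 1 = 6 ≡ 0 (mod 2).
  s_4 = 1 + 1 + 0 + 1 + 0 + 1 + 1 + 1 = 6 ≡ 0 (mod 2).
s = (1, 0, 0, 0)^T — this equals column 8 of H (binary 1000), so error is at position 8.
Correct: flip bit 8 of r = 101101110010111 to get c = 101101100010111.


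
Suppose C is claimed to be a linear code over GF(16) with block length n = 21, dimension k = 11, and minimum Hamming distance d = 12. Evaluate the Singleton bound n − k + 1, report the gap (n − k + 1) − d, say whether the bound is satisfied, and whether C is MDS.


Singleton RHS = n − k + 1 = 11, slack = -1, bound violated (no such code; not MDS).

Singleton bound: d ≤ n − k + 1.
Here n = 21, k = 11, so n − k + 1 = 11.
Given d = 12, check d ≤ 11: NO.
Slack = (n − k + 1) − d = -1.
The slack is negative: d = 12 exceeds n − k + 1 = 11 by 1, so the Singleton bound is violated and no linear [21, 11, 12]_16 code can exist. In particular it is not MDS (MDS requires d = n − k + 1 exactly).
Description: the claimed parameters are [21, 11, 12]_16; such a code would be impossible (violates the Singleton bound).


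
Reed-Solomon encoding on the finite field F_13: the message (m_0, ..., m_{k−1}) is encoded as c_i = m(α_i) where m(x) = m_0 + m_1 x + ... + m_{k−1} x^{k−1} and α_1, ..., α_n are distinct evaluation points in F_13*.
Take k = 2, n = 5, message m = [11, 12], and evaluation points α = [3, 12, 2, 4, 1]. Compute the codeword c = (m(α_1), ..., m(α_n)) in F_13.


c = [8, 12, 9, 7, 10]

Message polynomial: m(x) = 11 + 12·x (mod 13).
For each evaluation point α_i, compute m(α_i) mod 13:
  α_1 = 3: Horner steps 12 → 8, so m(3) = 8.
  α_2 = 12: Horner steps 12 → 12, so m(12) = 12.
  α_3 = 2: Horner steps 12 → 9, so m(2) = 9.
  α_4 = 4: Horner steps 12 → 7, so m(4) = 7.
  α_5 = 1: Horner steps 12 → 10, so m(1) = 10.
Codeword c = [8, 12, 9, 7, 10] ∈ F_13^5.


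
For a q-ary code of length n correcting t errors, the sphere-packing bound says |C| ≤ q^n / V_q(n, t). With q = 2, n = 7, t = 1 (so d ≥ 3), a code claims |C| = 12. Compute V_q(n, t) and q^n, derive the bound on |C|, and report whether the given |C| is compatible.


V_q(n, t) = 8, q^n = 128, Hamming bound = 16, |C| = 12 ≤ bound (satisfied).

Step 1: Compute V_q(n, t) = Σ_{j=0}^1 C(n, j) (q−1)^j.
  j = 0: C(7,0)·(1)^0 = 1·1 = 1.
  j = 1: C(7,1)·(1)^1 = 7·1 = 7.
  V_q(n, t) = 1 + 7 = 8.
Step 2: q^n = 2^7 = 128.
Step 3: Hamming bound ⌊q^n / V_q(n,t)⌋ = ⌊128/8⌋ = 16.
Step 4: Compare |C| = 12 to 16: satisfied.
The claimed |C| lies below the Hamming bound.


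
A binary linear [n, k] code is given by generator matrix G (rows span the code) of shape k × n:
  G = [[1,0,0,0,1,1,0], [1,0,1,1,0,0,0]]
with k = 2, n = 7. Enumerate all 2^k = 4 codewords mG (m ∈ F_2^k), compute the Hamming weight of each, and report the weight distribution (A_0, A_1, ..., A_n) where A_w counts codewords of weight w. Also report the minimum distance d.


Weight distribution: A_0 = 1, A_3 = 2, A_4 = 1. Minimum distance d = 3.

Enumerate all 2^2 = 4 messages m ∈ F_2^2.
For each, compute codeword c = mG in F_2^7, then tally its weight.
  m = 00 → c = 0000000, weight = 0.
  m = 10 → c = 1000110, weight = 3.
  m = 01 → c = 1011000, weight = 3.
  m = 11 → c = 0011110, weight = 4.
Tally weights:
  weight 0: 1 codewords.
  weight 3: 2 codewords.
  weight 4: 1 codewords.
Minimum distance d = smallest w > 0 with A_w > 0 = 3.
Sanity: Σ A_w = 4 = 2^2 = 4 ✓.


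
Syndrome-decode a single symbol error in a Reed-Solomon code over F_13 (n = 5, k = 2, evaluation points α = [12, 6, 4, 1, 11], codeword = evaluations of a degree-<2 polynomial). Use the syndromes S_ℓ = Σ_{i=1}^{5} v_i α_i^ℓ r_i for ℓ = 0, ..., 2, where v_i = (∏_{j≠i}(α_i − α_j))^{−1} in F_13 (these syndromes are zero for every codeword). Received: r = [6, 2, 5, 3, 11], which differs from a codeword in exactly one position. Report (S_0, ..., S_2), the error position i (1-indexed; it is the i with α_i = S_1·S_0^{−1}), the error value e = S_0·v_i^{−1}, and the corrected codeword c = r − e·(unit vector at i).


S = (10, 6, 1), error at position 5, error magnitude e = 10, c = [6, 2, 5, 3, 1].

Step 1: column multipliers v_i = (∏_{j≠i}(α_i − α_j))^{−1} mod 13.
  i = 1 (α = 12): (12−6)(12−4)(12−1)(12−11) = 6·8·11·1 = 528 ≡ 8, so v_1 = 8^{−1} = 5 (mod 13).
  i = 2 (α = 6): (6−12)(6−4)(6−1)(6−11) = (−6)·2·5·(−5) = 300 ≡ 1, so v_2 = 1^{−1} = 1 (mod 13).
  i = 3 (α = 4): (4−12)(4−6)(4−1)(4−11) = (−8)·(−2)·3·(−7) = −336 ≡ 2, so v_3 = 2^{−1} = 7 (mod 13).
  i = 4 (α = 1): (1−12)(1−6)(1−4)(1−11) = (−11)·(−5)·(−3)·(−10) = 1650 ≡ 12, so v_4 = 12^{−1} = 12 (mod 13).
  i = 5 (α = 11): (11−12)(11−6)(11−4)(11−1) = (−1)·5·7·10 = −350 ≡ 1, so v_5 = 1^{−1} = 1 (mod 13).
  v = [5, 1, 7, 12, 1].
Step 2: syndromes of r = [6, 2, 5, 3, 11] (all sums mod 13).
  S_0 = Σ v_i r_i = 5·6 + 1·2 + 7·5 + 12·3 + 1·11 = 114 ≡ 10.
  S_1 = Σ v_i α_i r_i = 5·12·6 + 1·6·2 + 7·4·5 + 12·1·3 + 1·11·11 = 669 ≡ 6.
  α_i^2 mod 13 = [1, 10, 3, 1, 4].
  S_2 = Σ v_i α_i^2 r_i = 5·1·6 + 1·10·2 + 7·3·5 + 12·1·3 + 1·4·11 = 235 ≡ 1.
  S = (10, 6, 1) ≠ 0, so r is not a codeword (an error is present).
Step 3: locate the error. For a single error e at position i, S_ℓ = v_i·e·α_i^ℓ, so α_err = S_1/S_0.
  S_0^{−1} = 10^{−1} = 4 (mod 13), so α_err = 6·4 = 24 ≡ 11 = α_5. Error position i = 5.
  Consistency check: S_2/S_1 = 1·11 = 11 ≡ 11 = α_err ✓ (single-error assumption holds).
Step 4: error magnitude e = S_0/v_5 = S_0·∏_{j≠5}(α_5 − α_j) = 10·1 = 10 ≡ 10 (mod 13).
Step 5: correct position 5: c_5 = r_5 − e = 11 − 10 ≡ 1 (mod 13). Hence c = [6, 2, 5, 3, 1].
  Check: interpolating c through the α_i gives m(x) = 11 + 5·x (degree < 2) with m(α_i) = c_i for every i, so c is indeed a codeword.


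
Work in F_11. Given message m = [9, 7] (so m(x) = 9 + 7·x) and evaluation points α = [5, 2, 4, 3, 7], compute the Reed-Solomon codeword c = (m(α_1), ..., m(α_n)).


c = [0, 1, 4, 8, 3]

Message polynomial: m(x) = 9 + 7·x (mod 11).
For each evaluation point α_i, compute m(α_i) mod 11:
  α_1 = 5: Horner steps 7 → 0, so m(5) = 0.
  α_2 = 2: Horner steps 7 → 1, so m(2) = 1.
  α_3 = 4: Horner steps 7 → 4, so m(4) = 4.
  α_4 = 3: Horner steps 7 → 8, so m(3) = 8.
  α_5 = 7: Horner steps 7 → 3, so m(7) = 3.
Codeword c = [0, 1, 4, 8, 3] ∈ F_11^5.


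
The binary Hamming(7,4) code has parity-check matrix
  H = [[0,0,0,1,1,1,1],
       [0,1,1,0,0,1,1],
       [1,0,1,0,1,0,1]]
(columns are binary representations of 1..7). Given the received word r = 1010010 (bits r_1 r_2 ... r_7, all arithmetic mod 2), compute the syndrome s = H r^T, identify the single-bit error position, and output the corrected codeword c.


s = (1, 0, 0)^T, error position = 4, corrected codeword c = 1011010

Compute s = H r^T mod 2 one row at a time:
  s_1 = 0 + 0 + 1 + 0 = 1 ≡ 1 (mod 2).
  s_2 = 0 + 1 + 1 + 0 = 2 ≡ 0 (mod 2).
  s_3 = 1 + 1 + 0 + 0 = 2 ≡ 0 (mod 2).
s = (1, 0, 0)^T — this equals column 4 of H (binary 100), so error is at position 4.
Correct: flip bit 4 of r = 1010010 to get c = 1011010.


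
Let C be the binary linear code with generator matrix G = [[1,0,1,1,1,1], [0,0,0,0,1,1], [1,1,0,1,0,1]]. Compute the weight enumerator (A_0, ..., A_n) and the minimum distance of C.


Weight distribution: A_0 = 1, A_2 = 1, A_3 = 3, A_4 = 2, A_5 = 1. Minimum distance d = 2.

Enumerate all 2^3 = 8 messages m ∈ F_2^3.
For each, compute codeword c = mG in F_2^6, then tally its weight.
  m = 000 → c = 000000, weight = 0.
  m = 100 → c = 101111, weight = 5.
  m = 010 → c = 000011, weight = 2.
  m = 110 → c = 101100, weight = 3.
  m = 001 → c = 110101, weight = 4.
  m = 101 → c = 011010, weight = 3.
  m = 011 → c = 110110, weight = 4.
  m = 111 → c = 011001, weight = 3.
Tally weights:
  weight 0: 1 codewords.
  weight 2: 1 codewords.
  weight 3: 3 codewords.
  weight 4: 2 codewords.
  weight 5: 1 codewords.
Minimum distance d = smallest w > 0 with A_w > 0 = 2.
Sanity: Σ A_w = 8 = 2^3 = 8 ✓.


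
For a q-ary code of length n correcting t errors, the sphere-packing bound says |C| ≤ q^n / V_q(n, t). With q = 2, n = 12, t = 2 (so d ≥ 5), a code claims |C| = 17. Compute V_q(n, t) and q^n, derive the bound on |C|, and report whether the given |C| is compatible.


V_q(n, t) = 79, q^n = 4096, Hamming bound = 51, |C| = 17 ≤ bound (satisfied).

Step 1: Compute V_q(n, t) = Σ_{j=0}^2 C(n, j) (q−1)^j.
  j = 0: C(12,0)·(1)^0 = 1·1 = 1.
  j = 1: C(12,1)·(1)^1 = 12·1 = 12.
  j = 2: C(12,2)·(1)^2 = 66·1 = 66.
  V_q(n, t) = 1 + 12 + 66 = 79.
Step 2: q^n = 2^12 = 4096.
Step 3: Hamming bound ⌊q^n / V_q(n,t)⌋ = ⌊4096/79⌋ = 51.
Step 4: Compare |C| = 17 to 51: satisfied.
The claimed |C| lies below the Hamming bound.


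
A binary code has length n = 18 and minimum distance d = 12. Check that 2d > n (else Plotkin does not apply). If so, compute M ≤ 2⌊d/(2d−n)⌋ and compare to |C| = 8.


Plotkin bound M ≤ 4; given |C| = 8 > bound (violated).

Check applicability: 2d = 24, n = 18.
2d − n = 6 > 0, so Plotkin applies.
Compute d/(2d−n) = 12/6 ≈ 2.0000.
⌊d/(2d−n)⌋ = 2.
Plotkin bound: M ≤ 2·2 = 4.
Given |C| = 8, check: VIOLATED.
This |C| is above the Plotkin bound, so no binary code with n = 18, d = 12 and 8 codewords exists.


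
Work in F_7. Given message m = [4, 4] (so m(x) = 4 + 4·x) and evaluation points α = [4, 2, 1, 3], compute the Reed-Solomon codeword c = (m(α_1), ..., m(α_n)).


c = [6, 5, 1, 2]

Message polynomial: m(x) = 4 + 4·x (mod 7).
For each evaluation point α_i, compute m(α_i) mod 7:
  α_1 = 4: Horner steps 4 → 6, so m(4) = 6.
  α_2 = 2: Horner steps 4 → 5, so m(2) = 5.
  α_3 = 1: Horner steps 4 → 1, so m(1) = 1.
  α_4 = 3: Horner steps 4 → 2, so m(3) = 2.
Codeword c = [6, 5, 1, 2] ∈ F_7^4.


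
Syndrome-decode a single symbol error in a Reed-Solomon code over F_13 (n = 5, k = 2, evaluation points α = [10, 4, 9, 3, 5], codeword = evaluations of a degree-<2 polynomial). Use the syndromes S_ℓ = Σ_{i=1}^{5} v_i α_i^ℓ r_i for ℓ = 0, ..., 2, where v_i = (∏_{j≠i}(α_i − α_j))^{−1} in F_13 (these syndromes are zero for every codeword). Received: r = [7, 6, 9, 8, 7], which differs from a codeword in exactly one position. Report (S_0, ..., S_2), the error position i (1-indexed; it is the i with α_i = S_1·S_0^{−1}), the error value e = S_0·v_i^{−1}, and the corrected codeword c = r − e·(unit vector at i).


S = (3, 2, 10), error at position 5, error magnitude e = 3, c = [7, 6, 9, 8, 4].

Step 1: column multipliers v_i = (∏_{j≠i}(α_i − α_j))^{−1} mod 13.
  i = 1 (α = 10): (10−4)(10−9)(10−3)(10−5) = 6·1·7·5 = 210 ≡ 2, so v_1 = 2^{−1} = 7 (mod 13).
  i = 2 (α = 4): (4−10)(4−9)(4−3)(4−5) = (−6)·(−5)·1·(−1) = −30 ≡ 9, so v_2 = 9^{−1} = 3 (mod 13).
  i = 3 (α = 9): (9−10)(9−4)(9−3)(9−5) = (−1)·5·6·4 = −120 ≡ 10, so v_3 = 10^{−1} = 4 (mod 13).
  i = 4 (α = 3): (3−10)(3−4)(3−9)(3−5) = (−7)·(−1)·(−6)·(−2) = 84 ≡ 6, so v_4 = 6^{−1} = 11 (mod 13).
  i = 5 (α = 5): (5−10)(5−4)(5−9)(5−3) = (−5)·1·(−4)·2 = 40 ≡ 1, so v_5 = 1^{−1} = 1 (mod 13).
  v = [7, 3, 4, 11, 1].
Step 2: syndromes of r = [7, 6, 9, 8, 7] (all sums mod 13).
  S_0 = Σ v_i r_i = 7·7 + 3·6 + 4·9 + 11·8 + 1·7 = 198 ≡ 3.
  S_1 = Σ v_i α_i r_i = 7·10·7 + 3·4·6 + 4·9·9 + 11·3·8 + 1·5·7 = 1185 ≡ 2.
  α_i^2 mod 13 = [9, 3, 3, 9, 12].
  S_2 = Σ v_i α_i^2 r_i = 7·9·7 + 3·3·6 + 4·3·9 + 11·9·8 + 1·12·7 = 1479 ≡ 10.
  S = (3, 2, 10) ≠ 0, so r is not a codeword (an error is present).
Step 3: locate the error. For a single error e at position i, S_ℓ = v_i·e·α_i^ℓ, so α_err = S_1/S_0.
  S_0^{−1} = 3^{−1} = 9 (mod 13), so α_err = 2·9 = 18 ≡ 5 = α_5. Error position i = 5.
  Consistency check: S_2/S_1 = 10·7 = 70 ≡ 5 = α_err ✓ (single-error assumption holds).
Step 4: error magnitude e = S_0/v_5 = S_0·∏_{j≠5}(α_5 − α_j) = 3·1 = 3 ≡ 3 (mod 13).
Step 5: correct position 5: c_5 = r_5 − e = 7 − 3 ≡ 4 (mod 13). Hence c = [7, 6, 9, 8, 4].
  Check: interpolating c through the α_i gives m(x) = 1 + 11·x (degree < 2) with m(α_i) = c_i for every i, so c is indeed a codeword.


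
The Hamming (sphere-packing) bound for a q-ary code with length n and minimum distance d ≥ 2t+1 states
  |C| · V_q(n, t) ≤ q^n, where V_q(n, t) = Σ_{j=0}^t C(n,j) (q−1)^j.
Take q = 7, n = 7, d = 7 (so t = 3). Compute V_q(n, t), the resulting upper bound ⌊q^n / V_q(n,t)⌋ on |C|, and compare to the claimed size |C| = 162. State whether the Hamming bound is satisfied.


V_q(n, t) = 8359, q^n = 823543, Hamming bound = 98, |C| = 162 > bound (violated).

Step 1: Compute V_q(n, t) = Σ_{j=0}^3 C(n, j) (q−1)^j.
  j = 0: C(7,0)·(6)^0 = 1·1 = 1.
  j = 1: C(7,1)·(6)^1 = 7·6 = 42.
  j = 2: C(7,2)·(6)^2 = 21·36 = 756.
  j = 3: C(7,3)·(6)^3 = 35·216 = 7560.
  V_q(n, t) = 1 + 42 + 756 + 7560 = 8359.
Step 2: q^n = 7^7 = 823543.
Step 3: Hamming bound ⌊q^n / V_q(n,t)⌋ = ⌊823543/8359⌋ = 98.
Step 4: Compare |C| = 162 to 98: violated.
The claimed |C| lies above the Hamming bound, so no 7-ary code of length 7 with d ≥ 7 can have 162 codewords.


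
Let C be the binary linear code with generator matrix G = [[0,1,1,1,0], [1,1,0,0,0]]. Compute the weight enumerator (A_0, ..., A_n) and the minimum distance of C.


Weight distribution: A_0 = 1, A_2 = 1, A_3 = 2. Minimum distance d = 2.

Enumerate all 2^2 = 4 messages m ∈ F_2^2.
For each, compute codeword c = mG in F_2^5, then tally its weight.
  m = 00 → c = 00000, weight = 0.
  m = 10 → c = 01110, weight = 3.
  m = 01 → c = 11000, weight = 2.
  m = 11 → c = 10110, weight = 3.
Tally weights:
  weight 0: 1 codewords.
  weight 2: 1 codewords.
  weight 3: 2 codewords.
Minimum distance d = smallest w > 0 with A_w > 0 = 2.
Sanity: Σ A_w = 4 = 2^2 = 4 ✓.


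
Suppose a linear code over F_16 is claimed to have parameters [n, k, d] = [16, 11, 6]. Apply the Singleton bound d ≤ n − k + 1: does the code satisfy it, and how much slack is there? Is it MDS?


Singleton RHS = n − k + 1 = 6, slack = 0, bound satisfied, MDS.

Singleton bound: d ≤ n − k + 1.
Here n = 16, k = 11, so n − k + 1 = 6.
Given d = 6, check d ≤ 6: YES.
Slack = (n − k + 1) − d = 0.
The code is MDS (slack = 0).
Description: the claimed parameters are [16, 11, 6]_16; such a code would be MDS (meets Singleton bound).


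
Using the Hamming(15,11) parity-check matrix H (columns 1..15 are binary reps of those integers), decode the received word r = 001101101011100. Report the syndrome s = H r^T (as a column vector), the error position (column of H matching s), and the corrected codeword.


s = (0, 1, 0, 1)^T, error position = 5, corrected codeword c = 001111101011100

Compute s = H r^T mod 2 one row at a time:
  s_1 = 0 + 1 + 0 + 1 + 1 + 1 + 0 + 0 = 4 ≡ 0 (mod 2).
  s_2 = 1 + 0 + 1 + 1 + 1 + 1 + 0 + 0 = 5 ≡ 1 (mod 2).
  s_3 = 0 + 1 + 1 + 1 + 0 + 1 + 0 + 0 = 4 ≡ 0 (mod 2).
  s_4 = 0 + 1 + 0 + 1 + 1 + 1 + 1 + 0 = 5 ≡ 1 (mod 2).
s = (0, 1, 0, 1)^T — this equals column 5 of H (binary 0101), so error is at position 5.
Correct: flip bit 5 of r = 001101101011100 to get c = 001111101011100.


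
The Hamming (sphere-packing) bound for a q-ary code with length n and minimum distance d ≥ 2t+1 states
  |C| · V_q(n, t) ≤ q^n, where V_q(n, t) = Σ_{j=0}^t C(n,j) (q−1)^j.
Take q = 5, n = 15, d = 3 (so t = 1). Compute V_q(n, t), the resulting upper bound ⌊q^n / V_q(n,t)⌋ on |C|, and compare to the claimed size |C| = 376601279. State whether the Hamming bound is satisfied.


V_q(n, t) = 61, q^n = 30517578125, Hamming bound = 500288165, |C| = 376601279 ≤ bound (satisfied).

Step 1: Compute V_q(n, t) = Σ_{j=0}^1 C(n, j) (q−1)^j.
  j = 0: C(15,0)·(4)^0 = 1·1 = 1.
  j = 1: C(15,1)·(4)^1 = 15·4 = 60.
  V_q(n, t) = 1 + 60 = 61.
Step 2: q^n = 5^15 = 30517578125.
Step 3: Hamming bound ⌊q^n / V_q(n,t)⌋ = ⌊30517578125/61⌋ = 500288165.
Step 4: Compare |C| = 376601279 to 500288165: satisfied.
The claimed |C| lies below the Hamming bound.


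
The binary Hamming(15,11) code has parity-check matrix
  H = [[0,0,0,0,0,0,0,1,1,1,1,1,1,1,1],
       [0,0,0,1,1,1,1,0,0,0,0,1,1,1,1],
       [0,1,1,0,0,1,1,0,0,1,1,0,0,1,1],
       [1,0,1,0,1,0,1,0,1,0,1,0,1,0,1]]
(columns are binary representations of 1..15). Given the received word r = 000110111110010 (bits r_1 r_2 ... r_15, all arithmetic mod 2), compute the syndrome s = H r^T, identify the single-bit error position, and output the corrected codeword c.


s = (1, 0, 0, 0)^T, error position = 8, corrected codeword c = 000110101110010

Compute s = H r^T mod 2 one row at a time:
  s_1 = 1 + 1 + 1 + 1 + 0 + 0 + 1 + 0 = 5 ≡ 1 (mod 2).
  s_2 = 1 + 1 + 0 + 1 + 0 + 0 + 1 + 0 = 4 ≡ 0 (mod 2).
  s_3 = 0 + 0 + 0 + 1 + 1 + 1 + 1 + 0 = 4 ≡ 0 (mod 2).
  s_4 = 0 + 0 + 1 + 1 + 1 + 1 + 0 + 0 = 4 ≡ 0 (mod 2).
s = (1, 0, 0, 0)^T — this equals column 8 of H (binary 1000), so error is at position 8.
Correct: flip bit 8 of r = 000110111110010 to get c = 000110101110010.


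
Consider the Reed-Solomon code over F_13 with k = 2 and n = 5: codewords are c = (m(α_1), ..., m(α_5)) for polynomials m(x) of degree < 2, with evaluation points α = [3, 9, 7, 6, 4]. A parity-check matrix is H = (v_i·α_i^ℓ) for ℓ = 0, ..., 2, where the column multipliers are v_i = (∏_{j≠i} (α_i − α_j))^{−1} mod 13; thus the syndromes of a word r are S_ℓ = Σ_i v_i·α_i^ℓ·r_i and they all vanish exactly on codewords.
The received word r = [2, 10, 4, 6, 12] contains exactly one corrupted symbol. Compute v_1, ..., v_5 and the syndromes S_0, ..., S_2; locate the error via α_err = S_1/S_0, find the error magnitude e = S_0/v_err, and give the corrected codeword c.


S = (7, 10, 5), error at position 3, error magnitude e = 1, c = [2, 10, 3, 6, 12].

Step 1: column multipliers v_i = (∏_{j≠i}(α_i − α_j))^{−1} mod 13.
  i = 1 (α = 3): (3−9)(3−7)(3−6)(3−4) = (−6)·(−4)·(−3)·(−1) = 72 ≡ 7, so v_1 = 7^{−1} = 2 (mod 13).
  i = 2 (α = 9): (9−3)(9−7)(9−6)(9−4) = 6·2·3·5 = 180 ≡ 11, so v_2 = 11^{−1} = 6 (mod 13).
  i = 3 (α = 7): (7−3)(7−9)(7−6)(7−4) = 4·(−2)·1·3 = −24 ≡ 2, so v_3 = 2^{−1} = 7 (mod 13).
  i = 4 (α = 6): (6−3)(6−9)(6−7)(6−4) = 3·(−3)·(−1)·2 = 18 ≡ 5, so v_4 = 5^{−1} = 8 (mod 13).
  i = 5 (α = 4): (4−3)(4−9)(4−7)(4−6) = 1·(−5)·(−3)·(−2) = −30 ≡ 9, so v_5 = 9^{−1} = 3 (mod 13).
  v = [2, 6, 7, 8, 3].
Step 2: syndromes of r = [2, 10, 4, 6, 12] (all sums mod 13).
  S_0 = Σ v_i r_i = 2·2 + 6·10 + 7·4 + 8·6 + 3·12 = 176 ≡ 7.
  S_1 = Σ v_i α_i r_i = 2·3·2 + 6·9·10 + 7·7·4 + 8·6·6 + 3·4·12 = 1180 ≡ 10.
  α_i^2 mod 13 = [9, 3, 10, 10, 3].
  S_2 = Σ v_i α_i^2 r_i = 2·9·2 + 6·3·10 + 7·10·4 + 8·10·6 + 3·3·12 = 1084 ≡ 5.
  S = (7, 10, 5) ≠ 0, so r is not a codeword (an error is present).
Step 3: locate the error. For a single error e at position i, S_ℓ = v_i·e·α_i^ℓ, so α_err = S_1/S_0.
  S_0^{−1} = 7^{−1} = 2 (mod 13), so α_err = 10·2 = 20 ≡ 7 = α_3. Error position i = 3.
  Consistency check: S_2/S_1 = 5·4 = 20 ≡ 7 = α_err ✓ (single-error assumption holds).
Step 4: error magnitude e = S_0/v_3 = S_0·∏_{j≠3}(α_3 − α_j) = 7·2 = 14 ≡ 1 (mod 13).
Step 5: correct position 3: c_3 = r_3 − e = 4 − 1 ≡ 3 (mod 13). Hence c = [2, 10, 3, 6, 12].
  Check: interpolating c through the α_i gives m(x) = 11 + 10·x (degree < 2) with m(α_i) = c_i for every i, so c is indeed a codeword.


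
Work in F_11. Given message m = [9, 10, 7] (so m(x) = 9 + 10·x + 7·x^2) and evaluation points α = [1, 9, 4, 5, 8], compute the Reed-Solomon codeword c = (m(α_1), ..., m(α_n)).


c = [4, 6, 7, 3, 9]

Message polynomial: m(x) = 9 + 10·x + 7·x^2 (mod 11).
For each evaluation point α_i, compute m(α_i) mod 11:
  α_1 = 1: Horner steps 7 → 6 → 4, so m(1) = 4.
  α_2 = 9: Horner steps 7 → 7 → 6, so m(9) = 6.
  α_3 = 4: Horner steps 7 → 5 → 7, so m(4) = 7.
  α_4 = 5: Horner steps 7 → 1 → 3, so m(5) = 3.
  α_5 = 8: Horner steps 7 → 0 → 9, so m(8) = 9.
Codeword c = [4, 6, 7, 3, 9] ∈ F_11^5.


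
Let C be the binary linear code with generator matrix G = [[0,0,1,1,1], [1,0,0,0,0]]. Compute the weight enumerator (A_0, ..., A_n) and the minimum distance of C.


Weight distribution: A_0 = 1, A_1 = 1, A_3 = 1, A_4 = 1. Minimum distance d = 1.

Enumerate all 2^2 = 4 messages m ∈ F_2^2.
For each, compute codeword c = mG in F_2^5, then tally its weight.
  m = 00 → c = 00000, weight = 0.
  m = 10 → c = 00111, weight = 3.
  m = 01 → c = 10000, weight = 1.
  m = 11 → c = 10111, weight = 4.
Tally weights:
  weight 0: 1 codewords.
  weight 1: 1 codewords.
  weight 3: 1 codewords.
  weight 4: 1 codewords.
Minimum distance d = smallest w > 0 with A_w > 0 = 1.
Sanity: Σ A_w = 4 = 2^2 = 4 ✓.


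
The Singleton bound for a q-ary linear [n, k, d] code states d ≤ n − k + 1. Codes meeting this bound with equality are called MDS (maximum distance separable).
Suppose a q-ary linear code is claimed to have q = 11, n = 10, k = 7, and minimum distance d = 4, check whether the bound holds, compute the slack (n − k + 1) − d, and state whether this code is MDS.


Singleton RHS = n − k + 1 = 4, slack = 0, bound satisfied, MDS.

Singleton bound: d ≤ n − k + 1.
Here n = 10, k = 7, so n − k + 1 = 4.
Given d = 4, check d ≤ 4: YES.
Slack = (n − k + 1) − d = 0.
The code is MDS (slack = 0).
Description: the claimed parameters are [10, 7, 4]_11; such a code would be MDS (meets Singleton bound).


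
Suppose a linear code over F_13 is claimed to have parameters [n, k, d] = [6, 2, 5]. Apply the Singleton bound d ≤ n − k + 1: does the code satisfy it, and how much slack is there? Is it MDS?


Singleton RHS = n − k + 1 = 5, slack = 0, bound satisfied, MDS.

Singleton bound: d ≤ n − k + 1.
Here n = 6, k = 2, so n − k + 1 = 5.
Given d = 5, check d ≤ 5: YES.
Slack = (n − k + 1) − d = 0.
The code is MDS (slack = 0).
Description: the claimed parameters are [6, 2, 5]_13; such a code would be MDS (meets Singleton bound).


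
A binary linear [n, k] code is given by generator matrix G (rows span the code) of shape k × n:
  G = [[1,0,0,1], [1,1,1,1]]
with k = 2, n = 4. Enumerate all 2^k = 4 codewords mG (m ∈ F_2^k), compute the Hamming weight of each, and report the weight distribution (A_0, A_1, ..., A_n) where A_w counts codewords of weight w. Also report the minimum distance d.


Weight distribution: A_0 = 1, A_2 = 2, A_4 = 1. Minimum distance d = 2.

Enumerate all 2^2 = 4 messages m ∈ F_2^2.
For each, compute codeword c = mG in F_2^4, then tally its weight.
  m = 00 → c = 0000, weight = 0.
  m = 10 → c = 1001, weight = 2.
  m = 01 → c = 1111, weight = 4.
  m = 11 → c = 0110, weight = 2.
Tally weights:
  weight 0: 1 codewords.
  weight 2: 2 codewords.
  weight 4: 1 codewords.
Minimum distance d = smallest w > 0 with A_w > 0 = 2.
Sanity: Σ A_w = 4 = 2^2 = 4 ✓.


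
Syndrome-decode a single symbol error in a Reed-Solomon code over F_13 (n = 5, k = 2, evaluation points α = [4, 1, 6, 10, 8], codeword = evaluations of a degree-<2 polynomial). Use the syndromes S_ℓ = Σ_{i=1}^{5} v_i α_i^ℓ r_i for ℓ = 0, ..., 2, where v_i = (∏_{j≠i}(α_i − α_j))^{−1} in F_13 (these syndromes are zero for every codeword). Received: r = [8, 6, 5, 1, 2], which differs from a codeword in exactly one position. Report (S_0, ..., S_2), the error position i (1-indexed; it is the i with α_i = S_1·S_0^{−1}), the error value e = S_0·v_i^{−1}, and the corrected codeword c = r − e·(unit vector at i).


S = (5, 11, 6), error at position 4, error magnitude e = 2, c = [8, 6, 5, 12, 2].

Step 1: column multipliers v_i = (∏_{j≠i}(α_i − α_j))^{−1} mod 13.
  i = 1 (α = 4): (4−1)(4−6)(4−10)(4−8) = 3·(−2)·(−6)·(−4) = −144 ≡ 12, so v_1 = 12^{−1} = 12 (mod 13).
  i = 2 (α = 1): (1−4)(1−6)(1−10)(1−8) = (−3)·(−5)·(−9)·(−7) = 945 ≡ 9, so v_2 = 9^{−1} = 3 (mod 13).
  i = 3 (α = 6): (6−4)(6−1)(6−10)(6−8) = 2·5·(−4)·(−2) = 80 ≡ 2, so v_3 = 2^{−1} = 7 (mod 13).
  i = 4 (α = 10): (10−4)(10−1)(10−6)(10−8) = 6·9·4·2 = 432 ≡ 3, so v_4 = 3^{−1} = 9 (mod 13).
  i = 5 (α = 8): (8−4)(8−1)(8−6)(8−10) = 4·7·2·(−2) = −112 ≡ 5, so v_5 = 5^{−1} = 8 (mod 13).
  v = [12, 3, 7, 9, 8].
Step 2: syndromes of r = [8, 6, 5, 1, 2] (all sums mod 13).
  S_0 = Σ v_i r_i = 12·8 + 3·6 + 7·5 + 9·1 + 8·2 = 174 ≡ 5.
  S_1 = Σ v_i α_i r_i = 12·4·8 + 3·1·6 + 7·6·5 + 9·10·1 + 8·8·2 = 830 ≡ 11.
  α_i^2 mod 13 = [3, 1, 10, 9, 12].
  S_2 = Σ v_i α_i^2 r_i = 12·3·8 + 3·1·6 + 7·10·5 + 9·9·1 + 8·12·2 = 929 ≡ 6.
  S = (5, 11, 6) ≠ 0, so r is not a codeword (an error is present).
Step 3: locate the error. For a single error e at position i, S_ℓ = v_i·e·α_i^ℓ, so α_err = S_1/S_0.
  S_0^{−1} = 5^{−1} = 8 (mod 13), so α_err = 11·8 = 88 ≡ 10 = α_4. Error position i = 4.
  Consistency check: S_2/S_1 = 6·6 = 36 ≡ 10 = α_err ✓ (single-error assumption holds).
Step 4: error magnitude e = S_0/v_4 = S_0·∏_{j≠4}(α_4 − α_j) = 5·3 = 15 ≡ 2 (mod 13).
Step 5: correct position 4: c_4 = r_4 − e = 1 − 2 ≡ 12 (mod 13). Hence c = [8, 6, 5, 12, 2].
  Check: interpolating c through the α_i gives m(x) = 1 + 5·x (degree < 2) with m(α_i) = c_i for every i, so c is indeed a codeword.
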